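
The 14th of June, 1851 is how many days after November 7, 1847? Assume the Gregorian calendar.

1315

Nov 7, 1847 → Nov 7, 1848: 366 days (Feb 29, 1848 is in that span).
Nov 7, 1848 → Nov 7, 1849: 365 days.
Nov 7, 1849 → Nov 7, 1850: 365 days.
Nov 7, 1850 → Dec 7, 1850: 30 days (November has 30).
Dec 7, 1850 → Jan 7, 1851: 31 days (December has 31).
Jan 7, 1851 → Feb 7, 1851: 31 days (January has 31).
Feb 7, 1851 → Mar 7, 1851: 28 days (February has 28).
Mar 7, 1851 → Apr 7, 1851: 31 days (March has 31).
Apr 7, 1851 → May 7, 1851: 30 days (April has 30).
May 7, 1851 → Jun 7, 1851: 31 days (May has 31).
Jun 7, 1851 → Jun 14, 1851: 7 days.
Total: 1315 days.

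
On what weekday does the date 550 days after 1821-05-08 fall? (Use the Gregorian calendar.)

May 8, 1821 is a Tuesday.
550 mod 7 = 4, so 550 days after a Tuesday is Tuesday + 4 = Saturday.

Saturday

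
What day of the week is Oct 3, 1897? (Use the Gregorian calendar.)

Sunday

Doomsday rule: the anchor day for the 1800s is Friday. For year 97: 97÷12 = 8 r 1, and 1÷4 = 0, so 8+1+0 = 9.
Friday + 9 ≡ Sunday — that's 1897's doomsday.
In October the doomsday date is Oct 10.
Oct 3 is 7 days before Oct 10; 7 mod 7 = 0, so Sunday − 0 = Sunday.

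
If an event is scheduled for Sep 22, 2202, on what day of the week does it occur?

Wednesday

Doomsday rule: the anchor day for the 2200s is Friday. For year 02: 2÷12 = 0 r 2, and 2÷4 = 0, so 0+2+0 = 2.
Friday + 2 ≡ Sunday — that's 2202's doomsday.
In September the doomsday date is Sep 5.
Sep 22 is 17 days after Sep 5; 17 mod 7 = 3, so Sunday + 3 = Wednesday.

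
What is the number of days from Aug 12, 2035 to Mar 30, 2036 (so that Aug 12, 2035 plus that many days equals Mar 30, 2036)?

231

Aug 12, 2035 → Sep 12, 2035: 31 days (August has 31).
Sep 12, 2035 → Oct 12, 2035: 30 days (September has 30).
Oct 12, 2035 → Nov 12, 2035: 31 days (October has 31).
Nov 12, 2035 → Dec 12, 2035: 30 days (November has 30).
Dec 12, 2035 → Jan 12, 2036: 31 days (December has 31).
Jan 12, 2036 → Feb 12, 2036: 31 days (January has 31).
Feb 12, 2036 → Mar 12, 2036: 29 days (February has 29).
Mar 12, 2036 → Mar 30, 2036: 18 days.
Total: 231 days.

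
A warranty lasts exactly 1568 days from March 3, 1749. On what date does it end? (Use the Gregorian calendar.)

+365 (one year) → Mar 3, 1750 (1203 left).
+365 (one year) → Mar 3, 1751 (838 left).
+366 (one year; includes Feb 29, 1752) → Mar 3, 1752 (472 left).
+365 (one year) → Mar 3, 1753 (107 left).
Mar has 31 days: +29 → Apr 1, 1753 (78 left).
Apr has 30 days: +30 → May 1, 1753 (48 left).
May has 31 days: +31 → Jun 1, 1753 (17 left).
+17 → Jun 18, 1753.

June 18, 1753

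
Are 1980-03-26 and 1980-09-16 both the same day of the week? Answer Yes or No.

No

From Mar 26, 1980 to Sep 16, 1980 is 174 days.
174 mod 7 = 6, so they are different weekdays.
(Mar 26, 1980 is a Wednesday; Sep 16, 1980 is a Tuesday.)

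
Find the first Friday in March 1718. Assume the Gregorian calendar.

March 4, 1718

March 1, 1718 is a Tuesday.
The first Friday is therefore March 4 (3 days later).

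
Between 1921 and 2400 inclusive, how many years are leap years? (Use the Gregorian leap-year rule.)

117

Multiples of 4 in [1921,2400]: 120.
Of those, multiples of 100: 5 (not leap unless ÷400).
Multiples of 400: 2.
Leap years = 120 − 5 + 2 = 117.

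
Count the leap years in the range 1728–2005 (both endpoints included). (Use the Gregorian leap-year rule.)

68

Multiples of 4 in [1728,2005]: 70.
Of those, multiples of 100: 3 (not leap unless ÷400).
Multiples of 400: 1.
Leap years = 70 − 3 + 1 = 68.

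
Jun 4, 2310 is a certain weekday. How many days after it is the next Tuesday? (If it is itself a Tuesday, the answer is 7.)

Jun 4, 2310 is a Saturday.
From Saturday to the next Tuesday is 3 days.

3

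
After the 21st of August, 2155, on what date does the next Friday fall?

Aug 21, 2155 is a Thursday.
From Thursday to the next Friday is 1 day.
Aug 21, 2155 + 1 = Aug 22, 2155.

August 22, 2155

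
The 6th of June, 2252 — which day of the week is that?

Doomsday rule: the anchor day for the 2200s is Friday. For year 52: 52÷12 = 4 r 4, and 4÷4 = 1, so 4+4+1 = 9.
Friday + 9 ≡ Sunday — that's 2252's doomsday.
In June the doomsday date is Jun 6.
Jun 6 is the doomsday itself: Sunday.

Sunday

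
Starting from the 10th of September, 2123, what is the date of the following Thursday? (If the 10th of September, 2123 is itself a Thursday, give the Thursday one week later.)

September 16, 2123

Sep 10, 2123 is a Friday.
From Friday to the next Thursday is 6 days.
Sep 10, 2123 + 6 = Sep 16, 2123.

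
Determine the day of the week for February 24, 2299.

Friday

Doomsday rule: the anchor day for the 2200s is Friday. For year 99: 99÷12 = 8 r 3, and 3÷4 = 0, so 8+3+0 = 11.
Friday + 11 ≡ Tuesday — that's 2299's doomsday.
In February the doomsday date is Feb 28 (2299 is not a leap year).
Feb 24 is 4 days before Feb 28; 4 mod 7 = 4, so Tuesday − 4 = Friday.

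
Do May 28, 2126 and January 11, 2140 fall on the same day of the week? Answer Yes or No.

From May 28, 2126 to Jan 11, 2140 is 4976 days.
4976 mod 7 = 6, so they are different weekdays.
(May 28, 2126 is a Tuesday; Jan 11, 2140 is a Monday.)

No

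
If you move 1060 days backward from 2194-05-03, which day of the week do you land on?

Wednesday

First find the weekday of May 3, 2194. Doomsday rule: the anchor day for the 2100s is Sunday. For year 94: 94÷12 = 7 r 10, and 10÷4 = 2, so 7+10+2 = 19.
Sunday + 19 ≡ Friday — that's 2194's doomsday.
In May the doomsday date is May 9.
May 3 is 6 days before May 9; 6 mod 7 = 6, so Friday − 6 = Saturday.
1060 mod 7 = 3, so 1060 days before a Saturday is Saturday − 3 = Wednesday.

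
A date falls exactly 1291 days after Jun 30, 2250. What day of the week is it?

Jun 30, 2250 is a Sunday.
1291 mod 7 = 3, so 1291 days after a Sunday is Sunday + 3 = Wednesday.

Wednesday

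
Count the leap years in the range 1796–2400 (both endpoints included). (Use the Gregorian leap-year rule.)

Multiples of 4 in [1796,2400]: 152.
Of those, multiples of 100: 7 (not leap unless ÷400).
Multiples of 400: 2.
Leap years = 152 − 7 + 2 = 147.

147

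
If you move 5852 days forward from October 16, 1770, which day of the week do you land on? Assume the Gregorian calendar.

Oct 16, 1770 is a Tuesday.
5852 mod 7 = 0, so 5852 days after a Tuesday is Tuesday + 0 = Tuesday.

Tuesday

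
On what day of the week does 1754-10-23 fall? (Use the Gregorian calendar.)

Doomsday rule: the anchor day for the 1700s is Sunday. For year 54: 54÷12 = 4 r 6, and 6÷4 = 1, so 4+6+1 = 11.
Sunday + 11 ≡ Thursday — that's 1754's doomsday.
In October the doomsday date is Oct 10.
Oct 23 is 13 days after Oct 10; 13 mod 7 = 6, so Thursday + 6 = Wednesday.

Wednesday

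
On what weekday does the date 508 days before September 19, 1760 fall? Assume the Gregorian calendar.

Monday

Sep 19, 1760 is a Friday.
508 mod 7 = 4, so 508 days before a Friday is Friday − 4 = Monday.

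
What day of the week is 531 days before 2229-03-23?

Tuesday

First find the weekday of Mar 23, 2229. Doomsday rule: the anchor day for the 2200s is Friday. For year 29: 29÷12 = 2 r 5, and 5÷4 = 1, so 2+5+1 = 8.
Friday + 8 ≡ Saturday — that's 2229's doomsday.
In March the doomsday date is Mar 14.
Mar 23 is 9 days after Mar 14; 9 mod 7 = 2, so Saturday + 2 = Monday.
531 mod 7 = 6, so 531 days before a Monday is Monday − 6 = Tuesday.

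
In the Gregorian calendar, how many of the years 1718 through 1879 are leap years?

39

Multiples of 4 in [1718,1879]: 40.
Of those, multiples of 100: 1 (not leap unless ÷400).
Multiples of 400: 0.
Leap years = 40 − 1 + 0 = 39.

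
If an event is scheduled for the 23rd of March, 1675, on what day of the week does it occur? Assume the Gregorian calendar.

Saturday

Doomsday rule: the anchor day for the 1600s is Tuesday. For year 75: 75÷12 = 6 r 3, and 3÷4 = 0, so 6+3+0 = 9.
Tuesday + 9 ≡ Thursday — that's 1675's doomsday.
In March the doomsday date is Mar 14.
Mar 23 is 9 days after Mar 14; 9 mod 7 = 2, so Thursday + 2 = Saturday.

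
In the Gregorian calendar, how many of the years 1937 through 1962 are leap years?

Multiples of 4 in [1937,1962]: 6.
Of those, multiples of 100: 0 (not leap unless ÷400).
Multiples of 400: 0.
Leap years = 6 − 0 + 0 = 6.

6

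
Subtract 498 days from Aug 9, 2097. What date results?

March 29, 2096

−365 (one year) → Aug 9, 2096 (133 left).
−9 → Jul 31, 2096 (end of Jul, 31 days; 124 left).
−31 → Jun 30, 2096 (end of Jun, 30 days; 93 left).
−30 → May 31, 2096 (end of May, 31 days; 63 left).
−31 → Apr 30, 2096 (end of Apr, 30 days; 32 left).
−30 → Mar 31, 2096 (end of Mar, 31 days; 2 left).
−2 → Mar 29, 2096.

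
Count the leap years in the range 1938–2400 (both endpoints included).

Multiples of 4 in [1938,2400]: 116.
Of those, multiples of 100: 5 (not leap unless ÷400).
Multiples of 400: 2.
Leap years = 116 − 5 + 2 = 113.

113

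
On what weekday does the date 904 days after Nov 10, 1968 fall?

First find the weekday of Nov 10, 1968. Doomsday rule: the anchor day for the 1900s is Wednesday. For year 68: 68÷12 = 5 r 8, and 8÷4 = 2, so 5+8+2 = 15.
Wednesday + 15 ≡ Thursday — that's 1968's doomsday.
In November the doomsday date is Nov 7.
Nov 10 is 3 days after Nov 7; 3 mod 7 = 3, so Thursday + 3 = Sunday.
904 mod 7 = 1, so 904 days after a Sunday is Sunday + 1 = Monday.

Monday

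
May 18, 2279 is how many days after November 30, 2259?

7109

Nov 30, 2259 → Nov 30, 2260: 366 days (Feb 29, 2260 is in that span).
Nov 30, 2260 → Nov 30, 2261: 365 days.
Nov 30, 2261 → Nov 30, 2262: 365 days.
Nov 30, 2262 → Nov 30, 2263: 365 days.
Nov 30, 2263 → Nov 30, 2264: 366 days (Feb 29, 2264 is in that span).
Nov 30, 2264 → Nov 30, 2265: 365 days.
Nov 30, 2265 → Nov 30, 2266: 365 days.
Nov 30, 2266 → Nov 30, 2267: 365 days.
Nov 30, 2267 → Nov 30, 2268: 366 days (Feb 29, 2268 is in that span).
Nov 30, 2268 → Nov 30, 2269: 365 days.
Nov 30, 2269 → Nov 30, 2270: 365 days.
Nov 30, 2270 → Nov 30, 2271: 365 days.
Nov 30, 2271 → Nov 30, 2272: 366 days (Feb 29, 2272 is in that span).
Nov 30, 2272 → Nov 30, 2273: 365 days.
Nov 30, 2273 → Nov 30, 2274: 365 days.
Nov 30, 2274 → Nov 30, 2275: 365 days.
Nov 30, 2275 → Nov 30, 2276: 366 days (Feb 29, 2276 is in that span).
Nov 30, 2276 → Nov 30, 2277: 365 days.
Nov 30, 2277 → Nov 30, 2278: 365 days.
Nov 30, 2278 → Dec 30, 2278: 30 days (November has 30).
Dec 30, 2278 → Jan 30, 2279: 31 days (December has 31).
Jan 30, 2279 → Feb 28, 2279: 29 days (January has 31).
Feb 28, 2279 → Mar 28, 2279: 28 days (February has 28).
Mar 28, 2279 → Apr 28, 2279: 31 days (March has 31).
Apr 28, 2279 → May 18, 2279: 20 days.
Total: 7109 days.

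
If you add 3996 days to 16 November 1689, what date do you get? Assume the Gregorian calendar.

October 26, 1700

+365 (one year) → Nov 16, 1690 (3631 left).
+365 (one year) → Nov 16, 1691 (3266 left).
+366 (one year; includes Feb 29, 1692) → Nov 16, 1692 (2900 left).
+365 (one year) → Nov 16, 1693 (2535 left).
+365 (one year) → Nov 16, 1694 (2170 left).
+365 (one year) → Nov 16, 1695 (1805 left).
+366 (one year; includes Feb 29, 1696) → Nov 16, 1696 (1439 left).
+365 (one year) → Nov 16, 1697 (1074 left).
+365 (one year) → Nov 16, 1698 (709 left).
+365 (one year) → Nov 16, 1699 (344 left).
Nov has 30 days: +15 → Dec 1, 1699 (329 left).
Dec has 31 days: +31 → Jan 1, 1700 (298 left).
Jan has 31 days: +31 → Feb 1, 1700 (267 left).
Feb has 28 days: +28 → Mar 1, 1700 (239 left).
Mar has 31 days: +31 → Apr 1, 1700 (208 left).
Apr has 30 days: +30 → May 1, 1700 (178 left).
May has 31 days: +31 → Jun 1, 1700 (147 left).
Jun has 30 days: +30 → Jul 1, 1700 (117 left).
Jul has 31 days: +31 → Aug 1, 1700 (86 left).
Aug has 31 days: +31 → Sep 1, 1700 (55 left).
Sep has 30 days: +30 → Oct 1, 1700 (25 left).
+25 → Oct 26, 1700.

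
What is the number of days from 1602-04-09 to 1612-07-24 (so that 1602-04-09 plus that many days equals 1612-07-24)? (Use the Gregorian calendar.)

3759

Apr 9, 1602 → Apr 9, 1603: 365 days.
Apr 9, 1603 → Apr 9, 1604: 366 days (Feb 29, 1604 is in that span).
Apr 9, 1604 → Apr 9, 1605: 365 days.
Apr 9, 1605 → Apr 9, 1606: 365 days.
Apr 9, 1606 → Apr 9, 1607: 365 days.
Apr 9, 1607 → Apr 9, 1608: 366 days (Feb 29, 1608 is in that span).
Apr 9, 1608 → Apr 9, 1609: 365 days.
Apr 9, 1609 → Apr 9, 1610: 365 days.
Apr 9, 1610 → Apr 9, 1611: 365 days.
Apr 9, 1611 → Apr 9, 1612: 366 days (Feb 29, 1612 is in that span).
Apr 9, 1612 → May 9, 1612: 30 days (April has 30).
May 9, 1612 → Jun 9, 1612: 31 days (May has 31).
Jun 9, 1612 → Jul 9, 1612: 30 days (June has 30).
Jul 9, 1612 → Jul 24, 1612: 15 days.
Total: 3759 days.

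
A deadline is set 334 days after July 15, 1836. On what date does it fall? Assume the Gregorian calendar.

June 14, 1837

Jul has 31 days: +17 → Aug 1, 1836 (317 left).
Aug has 31 days: +31 → Sep 1, 1836 (286 left).
Sep has 30 days: +30 → Oct 1, 1836 (256 left).
Oct has 31 days: +31 → Nov 1, 1836 (225 left).
Nov has 30 days: +30 → Dec 1, 1836 (195 left).
Dec has 31 days: +31 → Jan 1, 1837 (164 left).
Jan has 31 days: +31 → Feb 1, 1837 (133 left).
Feb has 28 days: +28 → Mar 1, 1837 (105 left).
Mar has 31 days: +31 → Apr 1, 1837 (74 left).
Apr has 30 days: +30 → May 1, 1837 (44 left).
May has 31 days: +31 → Jun 1, 1837 (13 left).
+13 → Jun 14, 1837.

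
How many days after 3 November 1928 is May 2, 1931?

Nov 3, 1928 → Nov 3, 1929: 365 days.
Nov 3, 1929 → Nov 3, 1930: 365 days.
Nov 3, 1930 → Dec 3, 1930: 30 days (November has 30).
Dec 3, 1930 → Jan 3, 1931: 31 days (December has 31).
Jan 3, 1931 → Feb 3, 1931: 31 days (January has 31).
Feb 3, 1931 → Mar 3, 1931: 28 days (February has 28).
Mar 3, 1931 → Apr 3, 1931: 31 days (March has 31).
Apr 3, 1931 → May 2, 1931: 29 days.
Total: 910 days.

910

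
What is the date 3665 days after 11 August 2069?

+365 (one year) → Aug 11, 2070 (3300 left).
+365 (one year) → Aug 11, 2071 (2935 left).
+366 (one year; includes Feb 29, 2072) → Aug 11, 2072 (2569 left).
+365 (one year) → Aug 11, 2073 (2204 left).
+365 (one year) → Aug 11, 2074 (1839 left).
+365 (one year) → Aug 11, 2075 (1474 left).
+366 (one year; includes Feb 29, 2076) → Aug 11, 2076 (1108 left).
+365 (one year) → Aug 11, 2077 (743 left).
+365 (one year) → Aug 11, 2078 (378 left).
Aug has 31 days: +21 → Sep 1, 2078 (357 left).
Sep has 30 days: +30 → Oct 1, 2078 (327 left).
Oct has 31 days: +31 → Nov 1, 2078 (296 left).
Nov has 30 days: +30 → Dec 1, 2078 (266 left).
Dec has 31 days: +31 → Jan 1, 2079 (235 left).
Jan has 31 days: +31 → Feb 1, 2079 (204 left).
Feb has 28 days: +28 → Mar 1, 2079 (176 left).
Mar has 31 days: +31 → Apr 1, 2079 (145 left).
Apr has 30 days: +30 → May 1, 2079 (115 left).
May has 31 days: +31 → Jun 1, 2079 (84 left).
Jun has 30 days: +30 → Jul 1, 2079 (54 left).
Jul has 31 days: +31 → Aug 1, 2079 (23 left).
+23 → Aug 24, 2079.

August 24, 2079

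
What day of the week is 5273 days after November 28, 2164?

Friday

Nov 28, 2164 is a Wednesday.
5273 mod 7 = 2, so 5273 days after a Wednesday is Wednesday + 2 = Friday.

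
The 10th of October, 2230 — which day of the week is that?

Sunday

Doomsday rule: the anchor day for the 2200s is Friday. For year 30: 30÷12 = 2 r 6, and 6÷4 = 1, so 2+6+1 = 9.
Friday + 9 ≡ Sunday — that's 2230's doomsday.
In October the doomsday date is Oct 10.
Oct 10 is the doomsday itself: Sunday.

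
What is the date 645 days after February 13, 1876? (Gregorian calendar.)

November 19, 1877

+366 (one year; includes Feb 29, 1876) → Feb 13, 1877 (279 left).
Feb has 28 days: +16 → Mar 1, 1877 (263 left).
Mar has 31 days: +31 → Apr 1, 1877 (232 left).
Apr has 30 days: +30 → May 1, 1877 (202 left).
May has 31 days: +31 → Jun 1, 1877 (171 left).
Jun has 30 days: +30 → Jul 1, 1877 (141 left).
Jul has 31 days: +31 → Aug 1, 1877 (110 left).
Aug has 31 days: +31 → Sep 1, 1877 (79 left).
Sep has 30 days: +30 → Oct 1, 1877 (49 left).
Oct has 31 days: +31 → Nov 1, 1877 (18 left).
+18 → Nov 19, 1877.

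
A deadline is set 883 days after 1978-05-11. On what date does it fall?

October 10, 1980

+365 (one year) → May 11, 1979 (518 left).
+366 (one year; includes Feb 29, 1980) → May 11, 1980 (152 left).
May has 31 days: +21 → Jun 1, 1980 (131 left).
Jun has 30 days: +30 → Jul 1, 1980 (101 left).
Jul has 31 days: +31 → Aug 1, 1980 (70 left).
Aug has 31 days: +31 → Sep 1, 1980 (39 left).
Sep has 30 days: +30 → Oct 1, 1980 (9 left).
+9 → Oct 10, 1980.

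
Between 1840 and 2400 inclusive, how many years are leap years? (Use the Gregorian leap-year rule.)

137

Multiples of 4 in [1840,2400]: 141.
Of those, multiples of 100: 6 (not leap unless ÷400).
Multiples of 400: 2.
Leap years = 141 − 6 + 2 = 137.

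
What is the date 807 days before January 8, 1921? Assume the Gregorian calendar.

October 24, 1918

−366 (one year; includes Feb 29, 1920) → Jan 8, 1920 (441 left).
−365 (one year) → Jan 8, 1919 (76 left).
−8 → Dec 31, 1918 (end of Dec, 31 days; 68 left).
−31 → Nov 30, 1918 (end of Nov, 30 days; 37 left).
−30 → Oct 31, 1918 (end of Oct, 31 days; 7 left).
−7 → Oct 24, 1918.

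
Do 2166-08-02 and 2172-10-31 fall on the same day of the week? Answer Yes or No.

From Aug 2, 2166 to Oct 31, 2172 is 2282 days.
2282 mod 7 = 0, so they are the same weekday.
(Aug 2, 2166 is a Saturday; Oct 31, 2172 is a Saturday.)

Yes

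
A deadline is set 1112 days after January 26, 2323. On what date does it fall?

February 11, 2326

+365 (one year) → Jan 26, 2324 (747 left).
+366 (one year; includes Feb 29, 2324) → Jan 26, 2325 (381 left).
Jan has 31 days: +6 → Feb 1, 2325 (375 left).
Feb has 28 days: +28 → Mar 1, 2325 (347 left).
Mar has 31 days: +31 → Apr 1, 2325 (316 left).
Apr has 30 days: +30 → May 1, 2325 (286 left).
May has 31 days: +31 → Jun 1, 2325 (255 left).
Jun has 30 days: +30 → Jul 1, 2325 (225 left).
Jul has 31 days: +31 → Aug 1, 2325 (194 left).
Aug has 31 days: +31 → Sep 1, 2325 (163 left).
Sep has 30 days: +30 → Oct 1, 2325 (133 left).
Oct has 31 days: +31 → Nov 1, 2325 (102 left).
Nov has 30 days: +30 → Dec 1, 2325 (72 left).
Dec has 31 days: +31 → Jan 1, 2326 (41 left).
Jan has 31 days: +31 → Feb 1, 2326 (10 left).
+10 → Feb 11, 2326.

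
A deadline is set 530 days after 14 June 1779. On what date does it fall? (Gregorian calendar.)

+366 (one year; includes Feb 29, 1780) → Jun 14, 1780 (164 left).
Jun has 30 days: +17 → Jul 1, 1780 (147 left).
Jul has 31 days: +31 → Aug 1, 1780 (116 left).
Aug has 31 days: +31 → Sep 1, 1780 (85 left).
Sep has 30 days: +30 → Oct 1, 1780 (55 left).
Oct has 31 days: +31 → Nov 1, 1780 (24 left).
+24 → Nov 25, 1780.

November 25, 1780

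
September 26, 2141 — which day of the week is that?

Doomsday rule: the anchor day for the 2100s is Sunday. For year 41: 41÷12 = 3 r 5, and 5÷4 = 1, so 3+5+1 = 9.
Sunday + 9 ≡ Tuesday — that's 2141's doomsday.
In September the doomsday date is Sep 5.
Sep 26 is 21 days after Sep 5; 21 mod 7 = 0, so Tuesday + 0 = Tuesday.

Tuesday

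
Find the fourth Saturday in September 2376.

September 1, 2376 is a Wednesday.
The first Saturday is therefore September 4 (3 days later).
The fourth Saturday is 4 + 3×7 = September 25.

September 25, 2376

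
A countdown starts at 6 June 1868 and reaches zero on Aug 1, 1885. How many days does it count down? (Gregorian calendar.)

6265

Jun 6, 1868 → Jun 6, 1869: 365 days.
Jun 6, 1869 → Jun 6, 1870: 365 days.
Jun 6, 1870 → Jun 6, 1871: 365 days.
Jun 6, 1871 → Jun 6, 1872: 366 days (Feb 29, 1872 is in that span).
Jun 6, 1872 → Jun 6, 1873: 365 days.
Jun 6, 1873 → Jun 6, 1874: 365 days.
Jun 6, 1874 → Jun 6, 1875: 365 days.
Jun 6, 1875 → Jun 6, 1876: 366 days (Feb 29, 1876 is in that span).
Jun 6, 1876 → Jun 6, 1877: 365 days.
Jun 6, 1877 → Jun 6, 1878: 365 days.
Jun 6, 1878 → Jun 6, 1879: 365 days.
Jun 6, 1879 → Jun 6, 1880: 366 days (Feb 29, 1880 is in that span).
Jun 6, 1880 → Jun 6, 1881: 365 days.
Jun 6, 1881 → Jun 6, 1882: 365 days.
Jun 6, 1882 → Jun 6, 1883: 365 days.
Jun 6, 1883 → Jun 6, 1884: 366 days (Feb 29, 1884 is in that span).
Jun 6, 1884 → Jun 6, 1885: 365 days.
Jun 6, 1885 → Jul 6, 1885: 30 days (June has 30).
Jul 6, 1885 → Aug 1, 1885: 26 days.
Total: 6265 days.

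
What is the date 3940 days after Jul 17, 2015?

April 30, 2026

+366 (one year; includes Feb 29, 2016) → Jul 17, 2016 (3574 left).
+365 (one year) → Jul 17, 2017 (3209 left).
+365 (one year) → Jul 17, 2018 (2844 left).
+365 (one year) → Jul 17, 2019 (2479 left).
+366 (one year; includes Feb 29, 2020) → Jul 17, 2020 (2113 left).
+365 (one year) → Jul 17, 2021 (1748 left).
+365 (one year) → Jul 17, 2022 (1383 left).
+365 (one year) → Jul 17, 2023 (1018 left).
+366 (one year; includes Feb 29, 2024) → Jul 17, 2024 (652 left).
+365 (one year) → Jul 17, 2025 (287 left).
Jul has 31 days: +15 → Aug 1, 2025 (272 left).
Aug has 31 days: +31 → Sep 1, 2025 (241 left).
Sep has 30 days: +30 → Oct 1, 2025 (211 left).
Oct has 31 days: +31 → Nov 1, 2025 (180 left).
Nov has 30 days: +30 → Dec 1, 2025 (150 left).
Dec has 31 days: +31 → Jan 1, 2026 (119 left).
Jan has 31 days: +31 → Feb 1, 2026 (88 left).
Feb has 28 days: +28 → Mar 1, 2026 (60 left).
Mar has 31 days: +31 → Apr 1, 2026 (29 left).
+29 → Apr 30, 2026.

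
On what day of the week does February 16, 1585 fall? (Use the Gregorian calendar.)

Doomsday rule: the anchor day for the 1500s is Wednesday. For year 85: 85÷12 = 7 r 1, and 1÷4 = 0, so 7+1+0 = 8.
Wednesday + 8 ≡ Thursday — that's 1585's doomsday.
In February the doomsday date is Feb 28 (1585 is not a leap year).
Feb 16 is 12 days before Feb 28; 12 mod 7 = 5, so Thursday − 5 = Saturday.

Saturday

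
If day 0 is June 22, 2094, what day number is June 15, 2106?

4375

Jun 22, 2094 → Jun 22, 2095: 365 days.
Jun 22, 2095 → Jun 22, 2096: 366 days (Feb 29, 2096 is in that span).
Jun 22, 2096 → Jun 22, 2097: 365 days.
Jun 22, 2097 → Jun 22, 2098: 365 days.
Jun 22, 2098 → Jun 22, 2099: 365 days.
Jun 22, 2099 → Jun 22, 2100: 365 days.
Jun 22, 2100 → Jun 22, 2101: 365 days.
Jun 22, 2101 → Jun 22, 2102: 365 days.
Jun 22, 2102 → Jun 22, 2103: 365 days.
Jun 22, 2103 → Jun 22, 2104: 366 days (Feb 29, 2104 is in that span).
Jun 22, 2104 → Jun 22, 2105: 365 days.
Jun 22, 2105 → Jul 22, 2105: 30 days (June has 30).
Jul 22, 2105 → Aug 22, 2105: 31 days (July has 31).
Aug 22, 2105 → Sep 22, 2105: 31 days (August has 31).
Sep 22, 2105 → Oct 22, 2105: 30 days (September has 30).
Oct 22, 2105 → Nov 22, 2105: 31 days (October has 31).
Nov 22, 2105 → Dec 22, 2105: 30 days (November has 30).
Dec 22, 2105 → Jan 22, 2106: 31 days (December has 31).
Jan 22, 2106 → Feb 22, 2106: 31 days (January has 31).
Feb 22, 2106 → Mar 22, 2106: 28 days (February has 28).
Mar 22, 2106 → Apr 22, 2106: 31 days (March has 31).
Apr 22, 2106 → May 22, 2106: 30 days (April has 30).
May 22, 2106 → Jun 15, 2106: 24 days.
Total: 4375 days.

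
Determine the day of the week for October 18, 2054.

Sunday

Doomsday rule: the anchor day for the 2000s is Tuesday. For year 54: 54÷12 = 4 r 6, and 6÷4 = 1, so 4+6+1 = 11.
Tuesday + 11 ≡ Saturday — that's 2054's doomsday.
In October the doomsday date is Oct 10.
Oct 18 is 8 days after Oct 10; 8 mod 7 = 1, so Saturday + 1 = Sunday.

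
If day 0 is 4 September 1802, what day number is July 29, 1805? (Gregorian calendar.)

Sep 4, 1802 → Sep 4, 1803: 365 days.
Sep 4, 1803 → Sep 4, 1804: 366 days (Feb 29, 1804 is in that span).
Sep 4, 1804 → Oct 4, 1804: 30 days (September has 30).
Oct 4, 1804 → Nov 4, 1804: 31 days (October has 31).
Nov 4, 1804 → Dec 4, 1804: 30 days (November has 30).
Dec 4, 1804 → Jan 4, 1805: 31 days (December has 31).
Jan 4, 1805 → Feb 4, 1805: 31 days (January has 31).
Feb 4, 1805 → Mar 4, 1805: 28 days (February has 28).
Mar 4, 1805 → Apr 4, 1805: 31 days (March has 31).
Apr 4, 1805 → May 4, 1805: 30 days (April has 30).
May 4, 1805 → Jun 4, 1805: 31 days (May has 31).
Jun 4, 1805 → Jul 4, 1805: 30 days (June has 30).
Jul 4, 1805 → Jul 29, 1805: 25 days.
Total: 1059 days.

1059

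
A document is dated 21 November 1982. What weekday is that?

Sunday

Doomsday rule: the anchor day for the 1900s is Wednesday. For year 82: 82÷12 = 6 r 10, and 10÷4 = 2, so 6+10+2 = 18.
Wednesday + 18 ≡ Sunday — that's 1982's doomsday.
In November the doomsday date is Nov 7.
Nov 21 is 14 days after Nov 7; 14 mod 7 = 0, so Sunday + 0 = Sunday.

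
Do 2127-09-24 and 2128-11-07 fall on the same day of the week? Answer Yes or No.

No

From Sep 24, 2127 to Nov 7, 2128 is 410 days.
410 mod 7 = 4, so they are different weekdays.
(Sep 24, 2127 is a Wednesday; Nov 7, 2128 is a Sunday.)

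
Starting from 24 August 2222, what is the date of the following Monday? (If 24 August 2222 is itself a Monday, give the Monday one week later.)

Aug 24, 2222 is a Saturday.
From Saturday to the next Monday is 2 days.
Aug 24, 2222 + 2 = Aug 26, 2222.

August 26, 2222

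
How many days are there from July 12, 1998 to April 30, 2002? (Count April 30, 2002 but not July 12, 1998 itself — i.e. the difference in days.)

1388

Jul 12, 1998 → Jul 12, 1999: 365 days.
Jul 12, 1999 → Jul 12, 2000: 366 days (Feb 29, 2000 is in that span).
Jul 12, 2000 → Jul 12, 2001: 365 days.
Jul 12, 2001 → Aug 12, 2001: 31 days (July has 31).
Aug 12, 2001 → Sep 12, 2001: 31 days (August has 31).
Sep 12, 2001 → Oct 12, 2001: 30 days (September has 30).
Oct 12, 2001 → Nov 12, 2001: 31 days (October has 31).
Nov 12, 2001 → Dec 12, 2001: 30 days (November has 30).
Dec 12, 2001 → Jan 12, 2002: 31 days (December has 31).
Jan 12, 2002 → Feb 12, 2002: 31 days (January has 31).
Feb 12, 2002 → Mar 12, 2002: 28 days (February has 28).
Mar 12, 2002 → Apr 12, 2002: 31 days (March has 31).
Apr 12, 2002 → Apr 30, 2002: 18 days.
Total: 1388 days.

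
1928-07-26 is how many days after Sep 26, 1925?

Sep 26, 1925 → Sep 26, 1926: 365 days.
Sep 26, 1926 → Sep 26, 1927: 365 days.
Sep 26, 1927 → Oct 26, 1927: 30 days (September has 30).
Oct 26, 1927 → Nov 26, 1927: 31 days (October has 31).
Nov 26, 1927 → Dec 26, 1927: 30 days (November has 30).
Dec 26, 1927 → Jan 26, 1928: 31 days (December has 31).
Jan 26, 1928 → Feb 26, 1928: 31 days (January has 31).
Feb 26, 1928 → Mar 26, 1928: 29 days (February has 29).
Mar 26, 1928 → Apr 26, 1928: 31 days (March has 31).
Apr 26, 1928 → May 26, 1928: 30 days (April has 30).
May 26, 1928 → Jun 26, 1928: 31 days (May has 31).
Jun 26, 1928 → Jul 26, 1928: 30 days.
Total: 1034 days.

1034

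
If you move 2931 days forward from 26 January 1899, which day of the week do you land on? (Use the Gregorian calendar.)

Jan 26, 1899 is a Thursday.
2931 mod 7 = 5, so 2931 days after a Thursday is Thursday + 5 = Tuesday.

Tuesday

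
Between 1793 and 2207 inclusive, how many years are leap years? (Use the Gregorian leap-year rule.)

Multiples of 4 in [1793,2207]: 103.
Of those, multiples of 100: 5 (not leap unless ÷400).
Multiples of 400: 1.
Leap years = 103 − 5 + 1 = 99.

99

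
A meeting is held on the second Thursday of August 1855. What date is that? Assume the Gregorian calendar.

August 9, 1855

August 1, 1855 is a Wednesday.
The first Thursday is therefore August 2 (1 days later).
The second Thursday is 2 + 1×7 = August 9.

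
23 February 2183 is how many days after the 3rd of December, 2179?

1178

Dec 3, 2179 → Dec 3, 2180: 366 days (Feb 29, 2180 is in that span).
Dec 3, 2180 → Dec 3, 2181: 365 days.
Dec 3, 2181 → Dec 3, 2182: 365 days.
Dec 3, 2182 → Jan 3, 2183: 31 days (December has 31).
Jan 3, 2183 → Feb 3, 2183: 31 days (January has 31).
Feb 3, 2183 → Feb 23, 2183: 20 days.
Total: 1178 days.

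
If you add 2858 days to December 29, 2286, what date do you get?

October 26, 2294

+365 (one year) → Dec 29, 2287 (2493 left).
+366 (one year; includes Feb 29, 2288) → Dec 29, 2288 (2127 left).
+365 (one year) → Dec 29, 2289 (1762 left).
+365 (one year) → Dec 29, 2290 (1397 left).
+365 (one year) → Dec 29, 2291 (1032 left).
+366 (one year; includes Feb 29, 2292) → Dec 29, 2292 (666 left).
+365 (one year) → Dec 29, 2293 (301 left).
Dec has 31 days: +3 → Jan 1, 2294 (298 left).
Jan has 31 days: +31 → Feb 1, 2294 (267 left).
Feb has 28 days: +28 → Mar 1, 2294 (239 left).
Mar has 31 days: +31 → Apr 1, 2294 (208 left).
Apr has 30 days: +30 → May 1, 2294 (178 left).
May has 31 days: +31 → Jun 1, 2294 (147 left).
Jun has 30 days: +30 → Jul 1, 2294 (117 left).
Jul has 31 days: +31 → Aug 1, 2294 (86 left).
Aug has 31 days: +31 → Sep 1, 2294 (55 left).
Sep has 30 days: +30 → Oct 1, 2294 (25 left).
+25 → Oct 26, 2294.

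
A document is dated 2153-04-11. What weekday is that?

Doomsday rule: the anchor day for the 2100s is Sunday. For year 53: 53÷12 = 4 r 5, and 5÷4 = 1, so 4+5+1 = 10.
Sunday + 10 ≡ Wednesday — that's 2153's doomsday.
In April the doomsday date is Apr 4.
Apr 11 is 7 days after Apr 4; 7 mod 7 = 0, so Wednesday + 0 = Wednesday.

Wednesday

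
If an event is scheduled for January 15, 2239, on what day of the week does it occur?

Tuesday

Doomsday rule: the anchor day for the 2200s is Friday. For year 39: 39÷12 = 3 r 3, and 3÷4 = 0, so 3+3+0 = 6.
Friday + 6 ≡ Thursday — that's 2239's doomsday.
In January the doomsday date is Jan 3 (2239 is not a leap year).
Jan 15 is 12 days after Jan 3; 12 mod 7 = 5, so Thursday + 5 = Tuesday.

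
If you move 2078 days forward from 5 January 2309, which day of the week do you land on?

First find the weekday of Jan 5, 2309. Doomsday rule: the anchor day for the 2300s is Wednesday. For year 09: 9÷12 = 0 r 9, and 9÷4 = 2, so 0+9+2 = 11.
Wednesday + 11 ≡ Sunday — that's 2309's doomsday.
In January the doomsday date is Jan 3 (2309 is not a leap year).
Jan 5 is 2 days after Jan 3; 2 mod 7 = 2, so Sunday + 2 = Tuesday.
2078 mod 7 = 6, so 2078 days after a Tuesday is Tuesday + 6 = Monday.

Monday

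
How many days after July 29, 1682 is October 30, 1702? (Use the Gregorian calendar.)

7397

Jul 29, 1682 → Jul 29, 1683: 365 days.
Jul 29, 1683 → Jul 29, 1684: 366 days (Feb 29, 1684 is in that span).
Jul 29, 1684 → Jul 29, 1685: 365 days.
Jul 29, 1685 → Jul 29, 1686: 365 days.
Jul 29, 1686 → Jul 29, 1687: 365 days.
Jul 29, 1687 → Jul 29, 1688: 366 days (Feb 29, 1688 is in that span).
Jul 29, 1688 → Jul 29, 1689: 365 days.
Jul 29, 1689 → Jul 29, 1690: 365 days.
Jul 29, 1690 → Jul 29, 1691: 365 days.
Jul 29, 1691 → Jul 29, 1692: 366 days (Feb 29, 1692 is in that span).
Jul 29, 1692 → Jul 29, 1693: 365 days.
Jul 29, 1693 → Jul 29, 1694: 365 days.
Jul 29, 1694 → Jul 29, 1695: 365 days.
Jul 29, 1695 → Jul 29, 1696: 366 days (Feb 29, 1696 is in that span).
Jul 29, 1696 → Jul 29, 1697: 365 days.
Jul 29, 1697 → Jul 29, 1698: 365 days.
Jul 29, 1698 → Jul 29, 1699: 365 days.
Jul 29, 1699 → Jul 29, 1700: 365 days.
Jul 29, 1700 → Jul 29, 1701: 365 days.
Jul 29, 1701 → Jul 29, 1702: 365 days.
Jul 29, 1702 → Aug 29, 1702: 31 days (July has 31).
Aug 29, 1702 → Sep 29, 1702: 31 days (August has 31).
Sep 29, 1702 → Oct 29, 1702: 30 days (September has 30).
Oct 29, 1702 → Oct 30, 1702: 1 days.
Total: 7397 days.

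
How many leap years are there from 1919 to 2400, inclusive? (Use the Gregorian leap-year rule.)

118

Multiples of 4 in [1919,2400]: 121.
Of those, multiples of 100: 5 (not leap unless ÷400).
Multiples of 400: 2.
Leap years = 121 − 5 + 2 = 118.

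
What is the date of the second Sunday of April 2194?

April 1, 2194 is a Tuesday.
The first Sunday is therefore April 6 (5 days later).
The second Sunday is 6 + 1×7 = April 13.

April 13, 2194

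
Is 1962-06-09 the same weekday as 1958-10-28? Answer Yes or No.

No

From Oct 28, 1958 to Jun 9, 1962 is 1320 days.
1320 mod 7 = 4, so they are different weekdays.
(Oct 28, 1958 is a Tuesday; Jun 9, 1962 is a Saturday.)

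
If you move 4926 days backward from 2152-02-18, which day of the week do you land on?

Feb 18, 2152 is a Friday.
4926 mod 7 = 5, so 4926 days before a Friday is Friday − 5 = Sunday.

Sunday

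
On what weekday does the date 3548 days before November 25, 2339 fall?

Nov 25, 2339 is a Saturday.
3548 mod 7 = 6, so 3548 days before a Saturday is Saturday − 6 = Sunday.

Sunday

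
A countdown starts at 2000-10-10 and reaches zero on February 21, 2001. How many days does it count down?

Oct 10, 2000 → Nov 10, 2000: 31 days (October has 31).
Nov 10, 2000 → Dec 10, 2000: 30 days (November has 30).
Dec 10, 2000 → Jan 10, 2001: 31 days (December has 31).
Jan 10, 2001 → Feb 10, 2001: 31 days (January has 31).
Feb 10, 2001 → Feb 21, 2001: 11 days.
Total: 134 days.

134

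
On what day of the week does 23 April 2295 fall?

Doomsday rule: the anchor day for the 2200s is Friday. For year 95: 95÷12 = 7 r 11, and 11÷4 = 2, so 7+11+2 = 20.
Friday + 20 ≡ Thursday — that's 2295's doomsday.
In April the doomsday date is Apr 4.
Apr 23 is 19 days after Apr 4; 19 mod 7 = 5, so Thursday + 5 = Tuesday.

Tuesday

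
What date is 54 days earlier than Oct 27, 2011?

−27 → Sep 30, 2011 (end of Sep, 30 days; 27 left).
−27 → Sep 3, 2011.

September 3, 2011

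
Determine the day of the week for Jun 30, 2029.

Saturday

January 1, 2029 is a Monday.
Jan 1, 2029 → Feb 1, 2029: 31 days (January has 31).
Feb 1, 2029 → Mar 1, 2029: 28 days (February has 28).
Mar 1, 2029 → Apr 1, 2029: 31 days (March has 31).
Apr 1, 2029 → May 1, 2029: 30 days (April has 30).
May 1, 2029 → Jun 1, 2029: 31 days (May has 31).
Jun 1, 2029 → Jun 30, 2029: 29 days.
Total: 180 days.
180 mod 7 = 5, so Monday + 5 = Saturday.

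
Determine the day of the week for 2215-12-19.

Tuesday

Doomsday rule: the anchor day for the 2200s is Friday. For year 15: 15÷12 = 1 r 3, and 3÷4 = 0, so 1+3+0 = 4.
Friday + 4 ≡ Tuesday — that's 2215's doomsday.
In December the doomsday date is Dec 12.
Dec 19 is 7 days after Dec 12; 7 mod 7 = 0, so Tuesday + 0 = Tuesday.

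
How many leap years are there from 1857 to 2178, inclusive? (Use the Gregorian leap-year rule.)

78

Multiples of 4 in [1857,2178]: 80.
Of those, multiples of 100: 3 (not leap unless ÷400).
Multiples of 400: 1.
Leap years = 80 − 3 + 1 = 78.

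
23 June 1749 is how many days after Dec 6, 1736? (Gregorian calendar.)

Dec 6, 1736 → Dec 6, 1737: 365 days.
Dec 6, 1737 → Dec 6, 1738: 365 days.
Dec 6, 1738 → Dec 6, 1739: 365 days.
Dec 6, 1739 → Dec 6, 1740: 366 days (Feb 29, 1740 is in that span).
Dec 6, 1740 → Dec 6, 1741: 365 days.
Dec 6, 1741 → Dec 6, 1742: 365 days.
Dec 6, 1742 → Dec 6, 1743: 365 days.
Dec 6, 1743 → Dec 6, 1744: 366 days (Feb 29, 1744 is in that span).
Dec 6, 1744 → Dec 6, 1745: 365 days.
Dec 6, 1745 → Dec 6, 1746: 365 days.
Dec 6, 1746 → Dec 6, 1747: 365 days.
Dec 6, 1747 → Dec 6, 1748: 366 days (Feb 29, 1748 is in that span).
Dec 6, 1748 → Jan 6, 1749: 31 days (December has 31).
Jan 6, 1749 → Feb 6, 1749: 31 days (January has 31).
Feb 6, 1749 → Mar 6, 1749: 28 days (February has 28).
Mar 6, 1749 → Apr 6, 1749: 31 days (March has 31).
Apr 6, 1749 → May 6, 1749: 30 days (April has 30).
May 6, 1749 → Jun 6, 1749: 31 days (May has 31).
Jun 6, 1749 → Jun 23, 1749: 17 days.
Total: 4582 days.

4582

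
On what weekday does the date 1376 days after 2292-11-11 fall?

Tuesday

First find the weekday of Nov 11, 2292. Doomsday rule: the anchor day for the 2200s is Friday. For year 92: 92÷12 = 7 r 8, and 8÷4 = 2, so 7+8+2 = 17.
Friday + 17 ≡ Monday — that's 2292's doomsday.
In November the doomsday date is Nov 7.
Nov 11 is 4 days after Nov 7; 4 mod 7 = 4, so Monday + 4 = Friday.
1376 mod 7 = 4, so 1376 days after a Friday is Friday + 4 = Tuesday.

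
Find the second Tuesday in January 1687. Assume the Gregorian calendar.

January 14, 1687

January 1, 1687 is a Wednesday.
The first Tuesday is therefore January 7 (6 days later).
The second Tuesday is 7 + 1×7 = January 14.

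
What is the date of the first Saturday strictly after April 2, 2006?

April 8, 2006

Apr 2, 2006 is a Sunday.
From Sunday to the next Saturday is 6 days.
Apr 2, 2006 + 6 = Apr 8, 2006.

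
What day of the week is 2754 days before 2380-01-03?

First find the weekday of Jan 3, 2380. Doomsday rule: the anchor day for the 2300s is Wednesday. For year 80: 80÷12 = 6 r 8, and 8÷4 = 2, so 6+8+2 = 16.
Wednesday + 16 ≡ Friday — that's 2380's doomsday.
In January the doomsday date is Jan 4 (2380 is a leap year (divisible by 4)).
Jan 3 is 1 day before Jan 4; 1 mod 7 = 1, so Friday − 1 = Thursday.
2754 mod 7 = 3, so 2754 days before a Thursday is Thursday − 3 = Monday.

Monday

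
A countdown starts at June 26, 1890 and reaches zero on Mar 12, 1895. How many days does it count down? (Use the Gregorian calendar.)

Jun 26, 1890 → Jun 26, 1891: 365 days.
Jun 26, 1891 → Jun 26, 1892: 366 days (Feb 29, 1892 is in that span).
Jun 26, 1892 → Jun 26, 1893: 365 days.
Jun 26, 1893 → Jun 26, 1894: 365 days.
Jun 26, 1894 → Jul 26, 1894: 30 days (June has 30).
Jul 26, 1894 → Aug 26, 1894: 31 days (July has 31).
Aug 26, 1894 → Sep 26, 1894: 31 days (August has 31).
Sep 26, 1894 → Oct 26, 1894: 30 days (September has 30).
Oct 26, 1894 → Nov 26, 1894: 31 days (October has 31).
Nov 26, 1894 → Dec 26, 1894: 30 days (November has 30).
Dec 26, 1894 → Jan 26, 1895: 31 days (December has 31).
Jan 26, 1895 → Feb 26, 1895: 31 days (January has 31).
Feb 26, 1895 → Mar 12, 1895: 14 days.
Total: 1720 days.

1720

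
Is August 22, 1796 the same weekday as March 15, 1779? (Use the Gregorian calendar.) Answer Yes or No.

From Mar 15, 1779 to Aug 22, 1796 is 6370 days.
6370 mod 7 = 0, so they are the same weekday.
(Mar 15, 1779 is a Monday; Aug 22, 1796 is a Monday.)

Yes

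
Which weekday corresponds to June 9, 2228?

Doomsday rule: the anchor day for the 2200s is Friday. For year 28: 28÷12 = 2 r 4, and 4÷4 = 1, so 2+4+1 = 7.
Friday + 7 ≡ Friday — that's 2228's doomsday.
In June the doomsday date is Jun 6.
Jun 9 is 3 days after Jun 6; 3 mod 7 = 3, so Friday + 3 = Monday.

Monday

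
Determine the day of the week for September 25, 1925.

January 1, 1925 is a Thursday.
Jan 1, 1925 → Feb 1, 1925: 31 days (January has 31).
Feb 1, 1925 → Mar 1, 1925: 28 days (February has 28).
Mar 1, 1925 → Apr 1, 1925: 31 days (March has 31).
Apr 1, 1925 → May 1, 1925: 30 days (April has 30).
May 1, 1925 → Jun 1, 1925: 31 days (May has 31).
Jun 1, 1925 → Jul 1, 1925: 30 days (June has 30).
Jul 1, 1925 → Aug 1, 1925: 31 days (July has 31).
Aug 1, 1925 → Sep 1, 1925: 31 days (August has 31).
Sep 1, 1925 → Sep 25, 1925: 24 days.
Total: 267 days.
267 mod 7 = 1, so Thursday + 1 = Friday.

Friday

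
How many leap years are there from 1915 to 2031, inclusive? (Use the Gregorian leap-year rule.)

29

Multiples of 4 in [1915,2031]: 29.
Of those, multiples of 100: 1 (not leap unless ÷400).
Multiples of 400: 1.
Leap years = 29 − 1 + 1 = 29.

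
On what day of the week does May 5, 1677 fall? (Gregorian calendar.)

Wednesday

Doomsday rule: the anchor day for the 1600s is Tuesday. For year 77: 77÷12 = 6 r 5, and 5÷4 = 1, so 6+5+1 = 12.
Tuesday + 12 ≡ Sunday — that's 1677's doomsday.
In May the doomsday date is May 9.
May 5 is 4 days before May 9; 4 mod 7 = 4, so Sunday − 4 = Wednesday.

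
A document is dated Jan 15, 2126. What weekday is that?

Doomsday rule: the anchor day for the 2100s is Sunday. For year 26: 26÷12 = 2 r 2, and 2÷4 = 0, so 2+2+0 = 4.
Sunday + 4 ≡ Thursday — that's 2126's doomsday.
In January the doomsday date is Jan 3 (2126 is not a leap year).
Jan 15 is 12 days after Jan 3; 12 mod 7 = 5, so Thursday + 5 = Tuesday.

Tuesday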